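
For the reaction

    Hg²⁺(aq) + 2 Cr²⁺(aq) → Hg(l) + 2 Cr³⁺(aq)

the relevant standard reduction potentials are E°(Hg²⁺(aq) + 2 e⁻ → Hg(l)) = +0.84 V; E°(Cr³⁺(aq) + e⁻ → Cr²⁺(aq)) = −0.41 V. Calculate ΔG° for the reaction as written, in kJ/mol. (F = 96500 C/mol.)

−241 kJ/mol

In the reaction as written Hg²⁺(aq) is reduced, so the Hg²⁺/Hg couple is the cathode and Cr³⁺/Cr²⁺ is the anode.
E°cell = +0.84 − (−0.41) = +1.25 V; balancing electrons gives n = 2.
ΔG° = −nFE°cell = −(2)(96500)(+1.25) J/mol = −241 kJ/mol.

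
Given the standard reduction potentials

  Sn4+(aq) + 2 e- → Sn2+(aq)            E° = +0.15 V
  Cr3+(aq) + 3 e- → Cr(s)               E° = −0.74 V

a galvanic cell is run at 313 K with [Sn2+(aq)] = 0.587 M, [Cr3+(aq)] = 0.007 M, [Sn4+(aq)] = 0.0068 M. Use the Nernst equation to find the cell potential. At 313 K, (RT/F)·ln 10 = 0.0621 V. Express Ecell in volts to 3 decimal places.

Sn⁴⁺/Sn²⁺ is reduced (cathode, E° = +0.15 V) and Cr³⁺/Cr is oxidized (anode).
E°cell = E°cat − E°an = +0.15 − (−0.74) = +0.89 V; n = 6.
For the overall reaction 3 Sn4+(aq) + 2 Cr(s) → 3 Sn2+(aq) + 2 Cr3+(aq), Q = ([Sn2+(aq)]^3·[Cr3+(aq)]^2) / [Sn4+(aq)]^3 = 31.5, giving log Q = 1.499.
E = E° − (0.0621/n)·log Q = +0.89 − (0.0621/6)(1.499) = +0.874 V.

+0.874 V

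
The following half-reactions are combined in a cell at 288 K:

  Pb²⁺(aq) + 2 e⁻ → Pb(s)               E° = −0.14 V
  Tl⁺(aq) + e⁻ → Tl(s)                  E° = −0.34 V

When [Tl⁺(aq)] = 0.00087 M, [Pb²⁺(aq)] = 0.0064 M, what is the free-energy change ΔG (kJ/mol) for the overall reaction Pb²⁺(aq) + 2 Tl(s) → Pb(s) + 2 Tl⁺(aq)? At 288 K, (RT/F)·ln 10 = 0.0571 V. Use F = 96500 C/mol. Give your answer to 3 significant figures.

−60.2 kJ/mol

E°cell = −0.14 − (−0.34) = +0.20 V; the balanced reaction transfers n = 2 electrons.
Q = [Tl⁺(aq)]^2 / [Pb²⁺(aq)] = 0.000118, so log Q = −3.927 and E = +0.20 − (0.0571/2)(−3.927) = +0.3121 V.
Then ΔG = −nFE = −2 × 96500 × +0.3121 J/mol = −60.2 kJ/mol.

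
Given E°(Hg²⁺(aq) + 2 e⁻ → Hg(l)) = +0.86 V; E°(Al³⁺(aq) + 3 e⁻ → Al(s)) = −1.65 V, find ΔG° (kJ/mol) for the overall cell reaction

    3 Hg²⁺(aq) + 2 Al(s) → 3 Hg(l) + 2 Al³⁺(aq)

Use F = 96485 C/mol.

In the reaction as written Hg²⁺(aq) is reduced, so the Hg²⁺/Hg couple is the cathode and Al³⁺/Al is the anode.
E°cell = +0.86 − (−1.65) = +2.51 V; balancing electrons gives n = 6.
ΔG° = −nFE°cell = −(6)(96485)(+2.51) J/mol = −1453 kJ/mol.

−1453 kJ/mol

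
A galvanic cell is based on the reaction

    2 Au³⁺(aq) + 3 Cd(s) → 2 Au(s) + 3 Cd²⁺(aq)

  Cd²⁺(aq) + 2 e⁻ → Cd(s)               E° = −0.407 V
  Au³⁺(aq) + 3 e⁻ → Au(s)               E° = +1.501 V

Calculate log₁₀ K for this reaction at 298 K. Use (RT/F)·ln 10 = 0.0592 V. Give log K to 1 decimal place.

The Au³⁺/Au couple is reduced (cathode); E°cell = +1.501 − (−0.407) = +1.908 V with n = 6.
At equilibrium E = 0, so log K = nE°cell / 0.0592 = (6)(+1.908) / 0.0592 = 193.4.

log K = 193.4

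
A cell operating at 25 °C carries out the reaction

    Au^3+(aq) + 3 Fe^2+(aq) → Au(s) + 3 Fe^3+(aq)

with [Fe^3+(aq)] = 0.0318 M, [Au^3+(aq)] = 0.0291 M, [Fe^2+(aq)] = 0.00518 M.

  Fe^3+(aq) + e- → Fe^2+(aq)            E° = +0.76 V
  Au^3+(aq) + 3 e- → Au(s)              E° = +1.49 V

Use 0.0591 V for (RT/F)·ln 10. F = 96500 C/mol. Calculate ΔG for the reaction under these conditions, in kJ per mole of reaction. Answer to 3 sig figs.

The standard cell potential is +1.49 − (+0.76) = +0.73 V, with n = 3 electrons in the balanced equation.
Q = [Fe^3+(aq)]^3 / ([Au^3+(aq)]·[Fe^2+(aq)]^3) = 7.95×10^3, so log Q = 3.900 and E = +0.73 − (0.0591/3)(3.900) = +0.6532 V.
Finally ΔG = −nFE = −(3)(96500 C/mol)(+0.6532 V) = −189 kJ/mol.

−189 kJ/mol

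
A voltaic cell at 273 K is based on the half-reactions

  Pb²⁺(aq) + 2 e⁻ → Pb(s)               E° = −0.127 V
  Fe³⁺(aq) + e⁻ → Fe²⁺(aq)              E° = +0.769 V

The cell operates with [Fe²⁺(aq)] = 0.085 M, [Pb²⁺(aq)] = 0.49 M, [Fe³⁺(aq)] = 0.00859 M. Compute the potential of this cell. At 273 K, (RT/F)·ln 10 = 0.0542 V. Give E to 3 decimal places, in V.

Since E°(Fe³⁺/Fe²⁺) > E°(Pb²⁺/Pb), Fe³⁺/Fe²⁺ serves as the cathode.
The standard potential is +0.769 − (−0.127) = +0.896 V and the balanced reaction transfers n = 2 electrons.
Balancing gives 2 Fe³⁺(aq) + Pb(s) → 2 Fe²⁺(aq) + Pb²⁺(aq); hence Q = ([Fe²⁺(aq)]^2·[Pb²⁺(aq)]) / [Fe³⁺(aq)]^2 = 48 (log Q = 1.681).
E = E° − (0.0542/n)·log Q = +0.896 − (0.0542/2)(1.681) = +0.850 V.

+0.850 V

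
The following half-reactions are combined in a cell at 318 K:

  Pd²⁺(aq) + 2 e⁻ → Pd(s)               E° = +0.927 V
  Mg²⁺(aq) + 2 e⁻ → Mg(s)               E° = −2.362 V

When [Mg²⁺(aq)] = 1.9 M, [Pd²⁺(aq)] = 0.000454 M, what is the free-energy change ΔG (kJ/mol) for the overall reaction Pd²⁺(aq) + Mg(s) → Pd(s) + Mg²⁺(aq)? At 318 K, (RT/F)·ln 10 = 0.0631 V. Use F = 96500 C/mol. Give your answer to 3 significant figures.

With Pd²⁺/Pd reduced at the cathode, E°cell = +0.927 − (−2.362) = +3.289 V and n = 2.
Q = [Mg²⁺(aq)] / [Pd²⁺(aq)] = 4.19×10^3, so log Q = 3.622 and E = +3.289 − (0.0631/2)(3.622) = +3.1747 V.
Then ΔG = −nFE = −2 × 96500 × +3.1747 J/mol = −613 kJ/mol.

−613 kJ/mol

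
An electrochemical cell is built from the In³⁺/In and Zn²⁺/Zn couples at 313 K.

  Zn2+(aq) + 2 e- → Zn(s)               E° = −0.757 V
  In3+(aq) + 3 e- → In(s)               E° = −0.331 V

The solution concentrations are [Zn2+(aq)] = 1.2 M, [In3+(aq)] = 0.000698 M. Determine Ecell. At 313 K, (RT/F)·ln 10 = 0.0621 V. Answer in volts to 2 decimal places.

+0.36 V

In³⁺/In is reduced (cathode, E° = −0.331 V) and Zn²⁺/Zn is oxidized (anode).
The standard potential is −0.331 − (−0.757) = +0.426 V and the balanced reaction transfers n = 6 electrons.
For the overall reaction 2 In3+(aq) + 3 Zn(s) → 2 In(s) + 3 Zn2+(aq), Q = [Zn2+(aq)]^3 / [In3+(aq)]^2 = 3.55×10^6, giving log Q = 6.550.
Applying E = E° − (RT ln10/nF)·log Q gives +0.426 − (0.0621/6)(6.550) = +0.36 V.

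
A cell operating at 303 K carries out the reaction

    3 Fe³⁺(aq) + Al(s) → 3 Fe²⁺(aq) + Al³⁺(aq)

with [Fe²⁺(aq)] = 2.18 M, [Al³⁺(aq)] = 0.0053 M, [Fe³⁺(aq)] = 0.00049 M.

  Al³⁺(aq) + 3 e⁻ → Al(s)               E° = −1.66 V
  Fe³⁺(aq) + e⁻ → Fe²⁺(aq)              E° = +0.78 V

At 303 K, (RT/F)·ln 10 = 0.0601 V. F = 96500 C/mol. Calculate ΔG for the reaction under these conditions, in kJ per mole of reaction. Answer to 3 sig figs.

−656 kJ/mol

With Fe³⁺/Fe²⁺ reduced at the cathode, E°cell = +0.78 − (−1.66) = +2.44 V and n = 3.
Q = ([Fe²⁺(aq)]^3·[Al³⁺(aq)]) / [Fe³⁺(aq)]^3 = 4.67×10^8, so log Q = 8.669 and E = +2.44 − (0.0601/3)(8.669) = +2.2663 V.
ΔG = −nFE = −(3)(96500)(+2.2663) J/mol = −656 kJ/mol.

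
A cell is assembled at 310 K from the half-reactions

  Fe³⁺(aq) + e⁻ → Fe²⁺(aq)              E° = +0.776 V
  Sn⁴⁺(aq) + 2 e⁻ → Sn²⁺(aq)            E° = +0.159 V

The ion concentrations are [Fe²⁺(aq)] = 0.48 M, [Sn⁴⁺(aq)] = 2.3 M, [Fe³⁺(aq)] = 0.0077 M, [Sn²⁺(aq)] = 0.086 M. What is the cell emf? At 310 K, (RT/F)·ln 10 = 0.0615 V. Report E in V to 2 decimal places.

Since E°(Fe³⁺/Fe²⁺) > E°(Sn⁴⁺/Sn²⁺), Fe³⁺/Fe²⁺ serves as the cathode.
The standard potential is +0.776 − (+0.159) = +0.617 V and the balanced reaction transfers n = 2 electrons.
The balanced reaction is 2 Fe³⁺(aq) + Sn²⁺(aq) → 2 Fe²⁺(aq) + Sn⁴⁺(aq), so Q = ([Fe²⁺(aq)]^2·[Sn⁴⁺(aq)]) / ([Fe³⁺(aq)]^2·[Sn²⁺(aq)]) = 1.04×10^5 and log Q = 5.017.
Applying E = E° − (RT ln10/nF)·log Q gives +0.617 − (0.0615/2)(5.017) = +0.46 V.

+0.46 V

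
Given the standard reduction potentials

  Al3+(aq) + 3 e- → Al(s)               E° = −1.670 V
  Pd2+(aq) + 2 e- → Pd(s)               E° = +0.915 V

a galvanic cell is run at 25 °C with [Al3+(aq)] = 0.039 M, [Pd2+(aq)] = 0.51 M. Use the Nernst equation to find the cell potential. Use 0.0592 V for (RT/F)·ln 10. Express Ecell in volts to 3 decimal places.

Pd²⁺/Pd is reduced (cathode, E° = +0.915 V) and Al³⁺/Al is oxidized (anode).
E°cell = E°cat − E°an = +0.915 − (−1.670) = +2.585 V; n = 6.
For the overall reaction 3 Pd2+(aq) + 2 Al(s) → 3 Pd(s) + 2 Al3+(aq), Q = [Al3+(aq)]^2 / [Pd2+(aq)]^3 = 0.0115, giving log Q = −1.941.
By the Nernst equation, E = +2.585 − (0.0592/6)·(−1.941) = +2.604 V.

+2.604 V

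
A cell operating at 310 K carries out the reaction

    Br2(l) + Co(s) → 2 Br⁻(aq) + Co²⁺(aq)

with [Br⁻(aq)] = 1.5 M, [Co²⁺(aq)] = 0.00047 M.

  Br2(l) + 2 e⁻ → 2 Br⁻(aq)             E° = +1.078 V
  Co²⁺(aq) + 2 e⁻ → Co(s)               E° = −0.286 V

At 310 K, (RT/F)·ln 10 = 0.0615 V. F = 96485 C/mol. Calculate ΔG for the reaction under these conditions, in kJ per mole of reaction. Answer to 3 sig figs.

The standard cell potential is +1.078 − (−0.286) = +1.364 V, with n = 2 electrons in the balanced equation.
Q = [Br⁻(aq)]^2·[Co²⁺(aq)] = 0.00106, so log Q = −2.976 and E = +1.364 − (0.0615/2)(−2.976) = +1.4555 V.
ΔG = −nFE = −(2)(96485)(+1.4555) J/mol = −281 kJ/mol.

−281 kJ/mol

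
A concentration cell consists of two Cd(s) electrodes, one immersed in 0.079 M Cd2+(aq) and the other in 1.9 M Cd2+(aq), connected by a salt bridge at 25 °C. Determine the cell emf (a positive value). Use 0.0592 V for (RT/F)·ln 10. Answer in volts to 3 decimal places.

For a concentration cell E°cell = 0, since both electrodes use the same couple.
The compartment with the higher Cd2+(aq) concentration (1.9 M) acts as the cathode; ions are reduced there and produced at the dilute (0.079 M) anode.
With n = 2, Ecell = −(0.0592/2)·log([dilute]/[conc]) = −(0.0592/2)·log(0.079/1.9) = +0.041 V.

0.041 V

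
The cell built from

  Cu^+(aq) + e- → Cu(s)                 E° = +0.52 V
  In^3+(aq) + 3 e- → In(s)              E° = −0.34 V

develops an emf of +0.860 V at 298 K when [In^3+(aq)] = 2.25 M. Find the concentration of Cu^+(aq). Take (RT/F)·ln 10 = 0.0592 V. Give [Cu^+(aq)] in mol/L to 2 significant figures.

The Cu⁺/Cu couple has the larger reduction potential, so it is the cathode: E°cell = +0.52 − (−0.34) = +0.86 V and n = 3.
From the Nernst equation, log Q = n(E° − E)/0.0592 = 3·(+0.86 − (+0.860))/0.0592 = 0.000.
Balancing electrons gives 3 Cu^+(aq) + In(s) → 3 Cu(s) + In^3+(aq); thus Q = [In^3+(aq)] / [Cu^+(aq)]^3.
Solving for the unknown gives log [Cu^+(aq)] = 0.117, so [Cu^+(aq)] ≈ 1.3 M.

1.3 M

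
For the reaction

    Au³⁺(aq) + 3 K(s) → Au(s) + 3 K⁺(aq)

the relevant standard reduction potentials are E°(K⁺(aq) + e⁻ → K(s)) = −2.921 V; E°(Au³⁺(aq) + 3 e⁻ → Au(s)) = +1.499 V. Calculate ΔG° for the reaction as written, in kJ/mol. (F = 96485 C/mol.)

In the reaction as written Au³⁺(aq) is reduced, so the Au³⁺/Au couple is the cathode and K⁺/K is the anode.
E°cell = +1.499 − (−2.921) = +4.420 V; balancing electrons gives n = 3.
ΔG° = −nFE°cell = −(3)(96485)(+4.420) J/mol = −1279 kJ/mol.

−1279 kJ/mol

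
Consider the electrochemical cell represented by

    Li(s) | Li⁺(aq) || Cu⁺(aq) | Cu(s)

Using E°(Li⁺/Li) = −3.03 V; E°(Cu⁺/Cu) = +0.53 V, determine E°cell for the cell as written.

By convention the left-hand electrode in cell notation is the anode (oxidation) and the right-hand electrode is the cathode (reduction).
E°cell = E°(right) − E°(left) = +0.53 − (−3.03) = +3.56 V.

+3.56 V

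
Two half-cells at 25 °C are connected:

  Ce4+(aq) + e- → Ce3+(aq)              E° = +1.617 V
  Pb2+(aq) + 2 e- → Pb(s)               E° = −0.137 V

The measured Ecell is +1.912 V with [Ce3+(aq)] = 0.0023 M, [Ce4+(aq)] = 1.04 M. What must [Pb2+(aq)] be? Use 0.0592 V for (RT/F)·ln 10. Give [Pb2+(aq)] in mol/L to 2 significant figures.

The Ce⁴⁺/Ce³⁺ couple has the larger reduction potential, so it is the cathode: E°cell = +1.617 − (−0.137) = +1.754 V and n = 2.
Since E = E° − (0.0592/n)·log Q, log Q = n(E° − E)/0.0592 = −5.338.
The balanced reaction is 2 Ce4+(aq) + Pb(s) → 2 Ce3+(aq) + Pb2+(aq), so Q = ([Ce3+(aq)]^2·[Pb2+(aq)]) / [Ce4+(aq)]^2.
Substituting the known concentrations and solving, log [Pb2+(aq)] = −0.027 and [Pb2+(aq)] = 0.94 M.

0.94 M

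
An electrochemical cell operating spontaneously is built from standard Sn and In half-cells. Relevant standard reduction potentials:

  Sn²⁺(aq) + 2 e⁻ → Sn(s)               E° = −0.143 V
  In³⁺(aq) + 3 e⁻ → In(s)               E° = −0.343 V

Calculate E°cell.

+0.200 V

The Sn²⁺/Sn couple has the higher E°, so Sn ion is reduced (cathode) and In is oxidized (anode).
E°cell = E°(cathode) − E°(anode) = −0.143 − (−0.343) = +0.200 V.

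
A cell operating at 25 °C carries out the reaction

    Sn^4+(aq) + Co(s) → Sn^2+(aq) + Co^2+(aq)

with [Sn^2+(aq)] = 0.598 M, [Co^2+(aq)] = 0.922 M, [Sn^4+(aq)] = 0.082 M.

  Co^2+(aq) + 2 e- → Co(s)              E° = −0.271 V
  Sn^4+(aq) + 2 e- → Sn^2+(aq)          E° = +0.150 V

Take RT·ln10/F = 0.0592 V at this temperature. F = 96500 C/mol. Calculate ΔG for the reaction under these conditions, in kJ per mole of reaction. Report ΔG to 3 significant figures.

E°cell = +0.150 − (−0.271) = +0.421 V; the balanced reaction transfers n = 2 electrons.
Q = ([Sn^2+(aq)]·[Co^2+(aq)]) / [Sn^4+(aq)] = 6.72, so log Q = 0.828 and E = +0.421 − (0.0592/2)(0.828) = +0.3965 V.
Then ΔG = −nFE = −2 × 96500 × +0.3965 J/mol = −76.5 kJ/mol.

−76.5 kJ/mol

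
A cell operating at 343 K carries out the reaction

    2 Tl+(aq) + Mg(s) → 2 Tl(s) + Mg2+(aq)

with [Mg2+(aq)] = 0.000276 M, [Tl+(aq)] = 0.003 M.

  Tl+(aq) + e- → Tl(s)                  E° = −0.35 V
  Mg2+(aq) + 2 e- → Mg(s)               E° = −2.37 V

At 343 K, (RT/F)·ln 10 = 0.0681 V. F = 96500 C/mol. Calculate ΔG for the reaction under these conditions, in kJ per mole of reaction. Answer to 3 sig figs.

With Tl⁺/Tl reduced at the cathode, E°cell = −0.35 − (−2.37) = +2.02 V and n = 2.
Here Q = [Mg2+(aq)] / [Tl+(aq)]^2 = 30.7 (log Q = 1.487), giving E = +2.02 − (0.0681/2)·(1.487) = +1.9694 V.
Finally ΔG = −nFE = −(2)(96500 C/mol)(+1.9694 V) = −380 kJ/mol.

−380 kJ/mol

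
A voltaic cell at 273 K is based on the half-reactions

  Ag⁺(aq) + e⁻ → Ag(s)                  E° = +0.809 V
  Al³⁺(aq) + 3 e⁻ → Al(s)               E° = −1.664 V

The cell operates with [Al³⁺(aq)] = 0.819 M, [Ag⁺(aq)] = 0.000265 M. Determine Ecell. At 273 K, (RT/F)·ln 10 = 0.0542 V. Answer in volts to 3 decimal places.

Since E°(Ag⁺/Ag) > E°(Al³⁺/Al), Ag⁺/Ag serves as the cathode.
The standard potential is +0.809 − (−1.664) = +2.473 V and the balanced reaction transfers n = 3 electrons.
The balanced reaction is 3 Ag⁺(aq) + Al(s) → 3 Ag(s) + Al³⁺(aq), so Q = [Al³⁺(aq)] / [Ag⁺(aq)]^3 = 4.4×10^10 and log Q = 10.644.
Applying E = E° − (RT ln10/nF)·log Q gives +2.473 − (0.0542/3)(10.644) = +2.281 V.

+2.281 V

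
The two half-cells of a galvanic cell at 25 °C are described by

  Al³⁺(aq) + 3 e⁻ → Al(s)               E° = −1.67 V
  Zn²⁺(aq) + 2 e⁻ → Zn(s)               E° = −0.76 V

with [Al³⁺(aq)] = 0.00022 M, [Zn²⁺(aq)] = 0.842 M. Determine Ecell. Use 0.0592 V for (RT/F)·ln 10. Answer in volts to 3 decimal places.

Zn²⁺/Zn is reduced (cathode, E° = −0.76 V) and Al³⁺/Al is oxidized (anode).
E°cell = E°cat − E°an = −0.76 − (−1.67) = +0.91 V; n = 6.
Balancing gives 3 Zn²⁺(aq) + 2 Al(s) → 3 Zn(s) + 2 Al³⁺(aq); hence Q = [Al³⁺(aq)]^2 / [Zn²⁺(aq)]^3 = 8.11×10^−8 (log Q = −7.091).
By the Nernst equation, E = +0.91 − (0.0592/6)·(−7.091) = +0.980 V.

+0.980 V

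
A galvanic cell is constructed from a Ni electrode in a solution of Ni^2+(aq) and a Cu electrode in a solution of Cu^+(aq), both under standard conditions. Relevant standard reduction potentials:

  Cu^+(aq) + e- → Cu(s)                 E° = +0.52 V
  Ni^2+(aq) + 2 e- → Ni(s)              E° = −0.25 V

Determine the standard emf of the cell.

+0.77 V

Of the two couples in this cell, the one with the more positive reduction potential is reduced at the cathode: here that is Cu⁺/Cu (+0.52 V); Ni²⁺/Ni (−0.25 V) is the anode.
E°cell = E°(cathode) − E°(anode) = +0.52 − (−0.25) = +0.77 V.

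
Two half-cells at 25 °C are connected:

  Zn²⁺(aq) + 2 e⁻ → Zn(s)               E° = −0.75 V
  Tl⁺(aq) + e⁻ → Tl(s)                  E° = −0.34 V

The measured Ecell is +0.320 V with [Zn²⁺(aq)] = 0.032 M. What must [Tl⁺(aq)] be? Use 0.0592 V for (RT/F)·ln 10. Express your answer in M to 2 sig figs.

With Tl⁺/Tl at the cathode and Zn²⁺/Zn at the anode, E°cell = −0.34 − (−0.75) = +0.41 V (n = 2).
Since E = E° − (0.0592/n)·log Q, log Q = n(E° − E)/0.0592 = 3.041.
For 2 Tl⁺(aq) + Zn(s) → 2 Tl(s) + Zn²⁺(aq), the reaction quotient is Q = [Zn²⁺(aq)] / [Tl⁺(aq)]^2.
Isolating [Tl⁺(aq)] in Q = 10^{3.041} yields log [Tl⁺(aq)] = −2.268, i.e. 0.0054 M.

0.0054 M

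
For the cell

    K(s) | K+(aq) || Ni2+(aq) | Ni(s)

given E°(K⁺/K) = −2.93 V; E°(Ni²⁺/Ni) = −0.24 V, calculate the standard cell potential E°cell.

+2.69 V

By convention the left-hand electrode in cell notation is the anode (oxidation) and the right-hand electrode is the cathode (reduction).
E°cell = E°(right) − E°(left) = −0.24 − (−2.93) = +2.69 V.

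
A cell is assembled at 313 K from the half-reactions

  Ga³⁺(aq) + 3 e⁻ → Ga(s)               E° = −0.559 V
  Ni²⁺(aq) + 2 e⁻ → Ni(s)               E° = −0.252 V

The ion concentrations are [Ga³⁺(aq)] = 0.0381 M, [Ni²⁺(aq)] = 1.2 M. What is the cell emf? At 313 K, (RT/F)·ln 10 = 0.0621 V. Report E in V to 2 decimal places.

Ni²⁺/Ni is reduced (cathode, E° = −0.252 V) and Ga³⁺/Ga is oxidized (anode).
The standard potential is −0.252 − (−0.559) = +0.307 V and the balanced reaction transfers n = 6 electrons.
For the overall reaction 3 Ni²⁺(aq) + 2 Ga(s) → 3 Ni(s) + 2 Ga³⁺(aq), Q = [Ga³⁺(aq)]^2 / [Ni²⁺(aq)]^3 = 0.00084, giving log Q = −3.076.
Applying E = E° − (RT ln10/nF)·log Q gives +0.307 − (0.0621/6)(−3.076) = +0.34 V.

+0.34 V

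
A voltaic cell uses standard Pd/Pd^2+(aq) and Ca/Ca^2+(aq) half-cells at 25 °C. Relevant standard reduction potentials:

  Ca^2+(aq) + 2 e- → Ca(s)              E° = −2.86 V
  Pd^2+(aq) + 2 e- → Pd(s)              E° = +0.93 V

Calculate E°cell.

The Pd²⁺/Pd couple has the higher E°, so Pd ion is reduced (cathode) and Ca is oxidized (anode).
E°cell = E°(cathode) − E°(anode) = +0.93 − (−2.86) = +3.79 V.

+3.79 V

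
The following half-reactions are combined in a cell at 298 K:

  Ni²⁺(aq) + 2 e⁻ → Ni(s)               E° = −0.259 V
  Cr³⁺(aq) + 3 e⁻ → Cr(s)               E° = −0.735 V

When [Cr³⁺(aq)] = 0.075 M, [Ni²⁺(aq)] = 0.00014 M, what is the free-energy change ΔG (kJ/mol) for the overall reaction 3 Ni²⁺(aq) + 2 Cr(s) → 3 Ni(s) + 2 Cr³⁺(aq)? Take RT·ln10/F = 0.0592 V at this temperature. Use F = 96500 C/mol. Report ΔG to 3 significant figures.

−222 kJ/mol

The standard cell potential is −0.259 − (−0.735) = +0.476 V, with n = 6 electrons in the balanced equation.
The reaction quotient is [Cr³⁺(aq)]^2 / [Ni²⁺(aq)]^3 = 2.05×10^9; by Nernst, E = +0.476 − (0.0592/6)(9.312) = +0.3841 V.
Then ΔG = −nFE = −6 × 96500 × +0.3841 J/mol = −222 kJ/mol.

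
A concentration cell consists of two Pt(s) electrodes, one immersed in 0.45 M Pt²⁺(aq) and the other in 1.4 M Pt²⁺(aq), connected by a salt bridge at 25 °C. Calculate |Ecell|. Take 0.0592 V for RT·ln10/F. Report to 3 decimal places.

0.015 V

For a concentration cell E°cell = 0, since both electrodes use the same couple.
The compartment with the higher Pt²⁺(aq) concentration (1.4 M) acts as the cathode; ions are reduced there and produced at the dilute (0.45 M) anode.
With n = 2, Ecell = −(0.0592/2)·log([dilute]/[conc]) = −(0.0592/2)·log(0.45/1.4) = +0.015 V.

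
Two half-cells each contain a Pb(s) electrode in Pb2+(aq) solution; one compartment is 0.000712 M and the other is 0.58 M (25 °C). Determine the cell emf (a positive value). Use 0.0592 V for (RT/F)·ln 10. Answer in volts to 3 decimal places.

0.086 V

For a concentration cell E°cell = 0, since both electrodes use the same couple.
The compartment with the higher Pb2+(aq) concentration (0.58 M) acts as the cathode; ions are reduced there and produced at the dilute (0.000712 M) anode.
With n = 2, Ecell = −(0.0592/2)·log([dilute]/[conc]) = −(0.0592/2)·log(0.000712/0.58) = +0.086 V.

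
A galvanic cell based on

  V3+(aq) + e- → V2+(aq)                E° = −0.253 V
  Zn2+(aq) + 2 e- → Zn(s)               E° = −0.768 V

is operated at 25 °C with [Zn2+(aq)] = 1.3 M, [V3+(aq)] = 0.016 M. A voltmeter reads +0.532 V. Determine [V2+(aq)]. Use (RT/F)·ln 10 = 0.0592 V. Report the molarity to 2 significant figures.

0.0072 M

With V³⁺/V²⁺ at the cathode and Zn²⁺/Zn at the anode, E°cell = −0.253 − (−0.768) = +0.515 V (n = 2).
Since E = E° − (0.0592/n)·log Q, log Q = n(E° − E)/0.0592 = −0.574.
For 2 V3+(aq) + Zn(s) → 2 V2+(aq) + Zn2+(aq), the reaction quotient is Q = ([V2+(aq)]^2·[Zn2+(aq)]) / [V3+(aq)]^2.
Isolating [V2+(aq)] in Q = 10^{−0.574} yields log [V2+(aq)] = −2.140, i.e. 0.0072 M.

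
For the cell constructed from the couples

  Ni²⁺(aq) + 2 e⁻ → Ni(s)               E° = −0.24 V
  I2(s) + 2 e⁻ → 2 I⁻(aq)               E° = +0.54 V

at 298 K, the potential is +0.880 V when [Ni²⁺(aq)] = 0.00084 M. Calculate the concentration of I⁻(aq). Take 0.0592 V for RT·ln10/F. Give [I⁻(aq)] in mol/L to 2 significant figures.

The I₂/I⁻ couple has the larger reduction potential, so it is the cathode: E°cell = +0.54 − (−0.24) = +0.78 V and n = 2.
Rearranging E = E° − (0.0592/n)·log Q gives log Q = 2(+0.78 − (+0.880))/0.0592 = −3.378.
Balancing electrons gives I2(s) + Ni(s) → 2 I⁻(aq) + Ni²⁺(aq); thus Q = [I⁻(aq)]^2·[Ni²⁺(aq)].
Substituting the known concentrations and solving, log [I⁻(aq)] = −0.151 and [I⁻(aq)] = 0.71 M.

0.71 M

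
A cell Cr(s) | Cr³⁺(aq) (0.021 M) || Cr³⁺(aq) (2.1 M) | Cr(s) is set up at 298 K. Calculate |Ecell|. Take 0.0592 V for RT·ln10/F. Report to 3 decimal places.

0.039 V

For a concentration cell E°cell = 0, since both electrodes use the same couple.
The compartment with the higher Cr³⁺(aq) concentration (2.1 M) acts as the cathode; ions are reduced there and produced at the dilute (0.021 M) anode.
With n = 3, Ecell = −(0.0592/3)·log([dilute]/[conc]) = −(0.0592/3)·log(0.021/2.1) = +0.039 V.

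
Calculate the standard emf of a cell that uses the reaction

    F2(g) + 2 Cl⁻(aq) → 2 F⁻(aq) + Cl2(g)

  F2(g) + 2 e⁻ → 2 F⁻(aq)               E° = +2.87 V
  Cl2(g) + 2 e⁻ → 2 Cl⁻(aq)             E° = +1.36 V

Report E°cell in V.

+1.51 V

In the reaction as written, F2(g) is reduced (cathode) and Cl2(g) is produced by oxidation at the anode.
E°cell = E°(cathode) − E°(anode) = +2.87 − (+1.36) = +1.51 V.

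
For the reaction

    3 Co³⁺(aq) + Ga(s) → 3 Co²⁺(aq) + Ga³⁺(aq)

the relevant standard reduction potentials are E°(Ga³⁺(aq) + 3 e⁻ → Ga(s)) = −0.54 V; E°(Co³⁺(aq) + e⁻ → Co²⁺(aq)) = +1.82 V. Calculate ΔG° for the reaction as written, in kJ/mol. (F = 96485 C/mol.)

−683 kJ/mol

In the reaction as written Co³⁺(aq) is reduced, so the Co³⁺/Co²⁺ couple is the cathode and Ga³⁺/Ga is the anode.
E°cell = +1.82 − (−0.54) = +2.36 V; balancing electrons gives n = 3.
ΔG° = −nFE°cell = −(3)(96485)(+2.36) J/mol = −683 kJ/mol.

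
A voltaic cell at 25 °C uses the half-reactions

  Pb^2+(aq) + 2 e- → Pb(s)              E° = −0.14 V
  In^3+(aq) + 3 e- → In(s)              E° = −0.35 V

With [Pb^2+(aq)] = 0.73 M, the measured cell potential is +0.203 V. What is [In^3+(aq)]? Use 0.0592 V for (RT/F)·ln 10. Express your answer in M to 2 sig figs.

1.4 M

With Pb²⁺/Pb at the cathode and In³⁺/In at the anode, E°cell = −0.14 − (−0.35) = +0.21 V (n = 6).
From the Nernst equation, log Q = n(E° − E)/0.0592 = 6·(+0.21 − (+0.203))/0.0592 = 0.709.
The balanced reaction is 3 Pb^2+(aq) + 2 In(s) → 3 Pb(s) + 2 In^3+(aq), so Q = [In^3+(aq)]^2 / [Pb^2+(aq)]^3.
Substituting the known concentrations and solving, log [In^3+(aq)] = 0.149 and [In^3+(aq)] = 1.4 M.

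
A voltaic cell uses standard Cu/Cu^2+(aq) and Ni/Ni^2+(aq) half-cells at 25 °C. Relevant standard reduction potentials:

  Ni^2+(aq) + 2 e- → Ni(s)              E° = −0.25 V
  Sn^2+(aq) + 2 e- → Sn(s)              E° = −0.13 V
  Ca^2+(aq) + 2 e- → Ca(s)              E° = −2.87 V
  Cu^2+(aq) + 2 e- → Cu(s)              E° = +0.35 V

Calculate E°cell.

+0.60 V

The Cu²⁺/Cu couple has the higher E°, so Cu ion is reduced (cathode) and Ni is oxidized (anode).
E°cell = E°(cathode) − E°(anode) = +0.35 − (−0.25) = +0.60 V.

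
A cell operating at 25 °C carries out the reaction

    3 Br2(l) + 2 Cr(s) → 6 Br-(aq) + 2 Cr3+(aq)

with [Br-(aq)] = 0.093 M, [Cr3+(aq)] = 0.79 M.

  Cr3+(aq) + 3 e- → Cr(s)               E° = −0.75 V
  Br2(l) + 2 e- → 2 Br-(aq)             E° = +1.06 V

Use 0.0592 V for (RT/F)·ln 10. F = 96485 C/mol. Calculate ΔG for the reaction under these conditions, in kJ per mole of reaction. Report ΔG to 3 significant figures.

−1080 kJ/mol

With Br₂/Br⁻ reduced at the cathode, E°cell = +1.06 − (−0.75) = +1.81 V and n = 6.
The reaction quotient is [Br-(aq)]^6·[Cr3+(aq)]^2 = 4.04×10^−7; by Nernst, E = +1.81 − (0.0592/6)(−6.394) = +1.8731 V.
Finally ΔG = −nFE = −(6)(96485 C/mol)(+1.8731 V) = −1080 kJ/mol.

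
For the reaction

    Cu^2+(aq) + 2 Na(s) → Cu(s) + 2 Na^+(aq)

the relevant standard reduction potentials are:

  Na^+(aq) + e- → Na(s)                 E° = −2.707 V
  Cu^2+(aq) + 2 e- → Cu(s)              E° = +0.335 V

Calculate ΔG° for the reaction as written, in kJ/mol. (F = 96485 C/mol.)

−587 kJ/mol

In the reaction as written Cu^2+(aq) is reduced, so the Cu²⁺/Cu couple is the cathode and Na⁺/Na is the anode.
E°cell = +0.335 − (−2.707) = +3.042 V; balancing electrons gives n = 2.
ΔG° = −nFE°cell = −(2)(96485)(+3.042) J/mol = −587 kJ/mol.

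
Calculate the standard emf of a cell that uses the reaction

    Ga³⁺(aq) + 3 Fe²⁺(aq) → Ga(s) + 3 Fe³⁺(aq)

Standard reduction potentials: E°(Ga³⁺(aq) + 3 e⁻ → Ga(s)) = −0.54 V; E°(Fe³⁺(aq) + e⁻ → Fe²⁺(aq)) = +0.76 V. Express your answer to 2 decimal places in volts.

−1.30 V

In the reaction as written, Ga³⁺(aq) is reduced (cathode) and Fe³⁺(aq) is produced by oxidation at the anode.
E°cell = E°(cathode) − E°(anode) = −0.54 − (+0.76) = −1.30 V.
The negative E°cell means the reaction is non-spontaneous in the direction written.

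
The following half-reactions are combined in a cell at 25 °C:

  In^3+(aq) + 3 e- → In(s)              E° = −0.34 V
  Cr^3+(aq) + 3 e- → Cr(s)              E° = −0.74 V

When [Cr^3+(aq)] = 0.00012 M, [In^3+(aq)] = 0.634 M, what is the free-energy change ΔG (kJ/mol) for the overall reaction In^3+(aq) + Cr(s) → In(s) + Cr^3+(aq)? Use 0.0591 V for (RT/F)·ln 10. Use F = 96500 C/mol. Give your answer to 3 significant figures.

E°cell = −0.34 − (−0.74) = +0.40 V; the balanced reaction transfers n = 3 electrons.
The reaction quotient is [Cr^3+(aq)] / [In^3+(aq)] = 0.000189; by Nernst, E = +0.40 − (0.0591/3)(−3.723) = +0.4733 V.
Finally ΔG = −nFE = −(3)(96500 C/mol)(+0.4733 V) = −137 kJ/mol.

−137 kJ/mol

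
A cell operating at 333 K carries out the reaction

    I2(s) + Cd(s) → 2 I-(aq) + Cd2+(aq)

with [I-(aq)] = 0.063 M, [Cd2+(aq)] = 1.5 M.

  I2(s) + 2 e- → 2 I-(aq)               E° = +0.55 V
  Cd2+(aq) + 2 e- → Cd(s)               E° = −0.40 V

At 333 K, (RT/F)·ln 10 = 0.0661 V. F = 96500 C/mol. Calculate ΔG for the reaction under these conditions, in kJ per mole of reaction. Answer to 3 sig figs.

−198 kJ/mol

The standard cell potential is +0.55 − (−0.40) = +0.95 V, with n = 2 electrons in the balanced equation.
The reaction quotient is [I-(aq)]^2·[Cd2+(aq)] = 0.00595; by Nernst, E = +0.95 − (0.0661/2)(−2.225) = +1.0235 V.
Finally ΔG = −nFE = −(2)(96500 C/mol)(+1.0235 V) = −198 kJ/mol.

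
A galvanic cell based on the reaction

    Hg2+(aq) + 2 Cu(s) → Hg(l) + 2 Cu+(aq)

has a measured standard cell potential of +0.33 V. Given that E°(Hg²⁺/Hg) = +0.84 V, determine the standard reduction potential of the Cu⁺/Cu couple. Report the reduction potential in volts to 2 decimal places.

+0.51 V

In the reaction as written the Hg²⁺/Hg couple is reduced (cathode) and Cu⁺/Cu is oxidized (anode), so E°cell = E°(Hg²⁺/Hg) − E°(Cu⁺/Cu).
E°(Cu⁺/Cu) = E°(cathode) − E°cell = +0.84 − (+0.33) = +0.51 V.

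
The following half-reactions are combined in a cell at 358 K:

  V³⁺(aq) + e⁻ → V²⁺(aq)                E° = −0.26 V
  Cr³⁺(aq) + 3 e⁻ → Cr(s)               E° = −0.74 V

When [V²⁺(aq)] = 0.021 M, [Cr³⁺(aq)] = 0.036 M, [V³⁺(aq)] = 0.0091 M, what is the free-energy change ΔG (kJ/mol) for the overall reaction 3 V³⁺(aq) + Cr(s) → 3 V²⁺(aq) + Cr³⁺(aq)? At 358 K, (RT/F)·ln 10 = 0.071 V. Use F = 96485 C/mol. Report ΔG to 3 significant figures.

E°cell = −0.26 − (−0.74) = +0.48 V; the balanced reaction transfers n = 3 electrons.
The reaction quotient is ([V²⁺(aq)]^3·[Cr³⁺(aq)]) / [V³⁺(aq)]^3 = 0.442; by Nernst, E = +0.48 − (0.071/3)(−0.354) = +0.4884 V.
ΔG = −nFE = −(3)(96485)(+0.4884) J/mol = −141 kJ/mol.

−141 kJ/mol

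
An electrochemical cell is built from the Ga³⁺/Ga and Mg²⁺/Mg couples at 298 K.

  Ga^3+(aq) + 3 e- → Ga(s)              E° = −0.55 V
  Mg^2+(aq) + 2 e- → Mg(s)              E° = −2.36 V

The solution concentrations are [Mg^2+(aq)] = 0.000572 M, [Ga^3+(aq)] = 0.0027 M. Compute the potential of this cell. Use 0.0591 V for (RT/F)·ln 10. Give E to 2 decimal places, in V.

+1.86 V

Since E°(Ga³⁺/Ga) > E°(Mg²⁺/Mg), Ga³⁺/Ga serves as the cathode.
The standard potential is −0.55 − (−2.36) = +1.81 V and the balanced reaction transfers n = 6 electrons.
Balancing gives 2 Ga^3+(aq) + 3 Mg(s) → 2 Ga(s) + 3 Mg^2+(aq); hence Q = [Mg^2+(aq)]^3 / [Ga^3+(aq)]^2 = 2.57×10^−5 (log Q = −4.591).
E = E° − (0.0591/n)·log Q = +1.81 − (0.0591/6)(−4.591) = +1.86 V.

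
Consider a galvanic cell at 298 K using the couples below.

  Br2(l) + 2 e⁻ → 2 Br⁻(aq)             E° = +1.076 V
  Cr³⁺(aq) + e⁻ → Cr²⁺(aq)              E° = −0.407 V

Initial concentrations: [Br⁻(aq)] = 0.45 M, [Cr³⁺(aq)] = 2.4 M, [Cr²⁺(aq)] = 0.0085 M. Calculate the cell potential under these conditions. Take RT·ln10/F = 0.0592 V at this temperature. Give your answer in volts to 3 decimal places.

+1.358 V

Br₂/Br⁻ is reduced (cathode, E° = +1.076 V) and Cr³⁺/Cr²⁺ is oxidized (anode).
The standard potential is +1.076 − (−0.407) = +1.483 V and the balanced reaction transfers n = 2 electrons.
For the overall reaction Br2(l) + 2 Cr²⁺(aq) → 2 Br⁻(aq) + 2 Cr³⁺(aq), Q = ([Br⁻(aq)]^2·[Cr³⁺(aq)]^2) / [Cr²⁺(aq)]^2 = 1.61×10^4, giving log Q = 4.208.
Applying E = E° − (RT ln10/nF)·log Q gives +1.483 − (0.0592/2)(4.208) = +1.358 V.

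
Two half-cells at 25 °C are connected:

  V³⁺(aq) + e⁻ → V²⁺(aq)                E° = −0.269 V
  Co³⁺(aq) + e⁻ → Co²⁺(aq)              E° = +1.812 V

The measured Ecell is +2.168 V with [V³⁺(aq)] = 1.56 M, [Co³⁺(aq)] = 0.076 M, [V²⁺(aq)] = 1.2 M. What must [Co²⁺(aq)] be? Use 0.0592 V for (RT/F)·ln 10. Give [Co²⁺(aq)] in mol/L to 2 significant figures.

0.0020 M

Co³⁺/Co²⁺ is the cathode (higher E°); E°cell = +1.812 − (−0.269) = +2.081 V with n = 1.
From the Nernst equation, log Q = n(E° − E)/0.0592 = 1·(+2.081 − (+2.168))/0.0592 = −1.470.
The balanced reaction is Co³⁺(aq) + V²⁺(aq) → Co²⁺(aq) + V³⁺(aq), so Q = ([Co²⁺(aq)]·[V³⁺(aq)]) / ([Co³⁺(aq)]·[V²⁺(aq)]).
Isolating [Co²⁺(aq)] in Q = 10^{−1.470} yields log [Co²⁺(aq)] = −2.703, i.e. 0.0020 M.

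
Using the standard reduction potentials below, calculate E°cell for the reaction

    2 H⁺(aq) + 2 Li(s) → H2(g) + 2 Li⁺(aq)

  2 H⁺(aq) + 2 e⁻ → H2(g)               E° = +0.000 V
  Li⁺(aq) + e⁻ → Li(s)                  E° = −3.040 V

H⁺(aq) gains electrons, so the 2H⁺/H₂ couple is the cathode; the Li⁺/Li couple is the anode.
E°cell = E°(cathode) − E°(anode) = +0.000 − (−3.040) = +3.040 V.

+3.040 V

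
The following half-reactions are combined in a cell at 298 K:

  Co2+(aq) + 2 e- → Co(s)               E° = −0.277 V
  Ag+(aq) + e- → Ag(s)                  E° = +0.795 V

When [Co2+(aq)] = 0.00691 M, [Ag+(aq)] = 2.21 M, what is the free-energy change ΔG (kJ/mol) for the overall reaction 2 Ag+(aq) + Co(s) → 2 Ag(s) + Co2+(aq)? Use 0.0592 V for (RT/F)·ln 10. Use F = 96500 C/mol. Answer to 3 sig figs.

The standard cell potential is +0.795 − (−0.277) = +1.072 V, with n = 2 electrons in the balanced equation.
Q = [Co2+(aq)] / [Ag+(aq)]^2 = 0.00141, so log Q = −2.849 and E = +1.072 − (0.0592/2)(−2.849) = +1.1563 V.
Then ΔG = −nFE = −2 × 96500 × +1.1563 J/mol = −223 kJ/mol.

−223 kJ/mol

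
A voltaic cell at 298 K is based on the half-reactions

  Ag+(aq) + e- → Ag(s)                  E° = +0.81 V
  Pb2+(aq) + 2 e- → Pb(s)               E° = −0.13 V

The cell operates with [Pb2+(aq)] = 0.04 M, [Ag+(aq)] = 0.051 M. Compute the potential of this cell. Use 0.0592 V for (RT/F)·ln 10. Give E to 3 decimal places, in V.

+0.905 V

The Ag⁺/Ag couple has the more positive E°, so it is the cathode; Pb²⁺/Pb is the anode.
E°cell = E°cat − E°an = +0.81 − (−0.13) = +0.94 V; n = 2.
For the overall reaction 2 Ag+(aq) + Pb(s) → 2 Ag(s) + Pb2+(aq), Q = [Pb2+(aq)] / [Ag+(aq)]^2 = 15.4, giving log Q = 1.187.
E = E° − (0.0592/n)·log Q = +0.94 − (0.0592/2)(1.187) = +0.905 V.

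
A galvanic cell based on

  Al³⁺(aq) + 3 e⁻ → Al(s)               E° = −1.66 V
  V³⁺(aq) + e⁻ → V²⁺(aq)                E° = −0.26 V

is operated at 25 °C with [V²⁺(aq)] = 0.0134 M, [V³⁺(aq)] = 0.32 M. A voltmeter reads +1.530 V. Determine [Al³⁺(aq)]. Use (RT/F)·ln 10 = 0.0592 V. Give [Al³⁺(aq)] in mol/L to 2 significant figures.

The V³⁺/V²⁺ couple has the larger reduction potential, so it is the cathode: E°cell = −0.26 − (−1.66) = +1.40 V and n = 3.
From the Nernst equation, log Q = n(E° − E)/0.0592 = 3·(+1.40 − (+1.530))/0.0592 = −6.588.
The balanced reaction is 3 V³⁺(aq) + Al(s) → 3 V²⁺(aq) + Al³⁺(aq), so Q = ([V²⁺(aq)]^3·[Al³⁺(aq)]) / [V³⁺(aq)]^3.
Solving for the unknown gives log [Al³⁺(aq)] = −2.454, so [Al³⁺(aq)] ≈ 0.0035 M.

0.0035 M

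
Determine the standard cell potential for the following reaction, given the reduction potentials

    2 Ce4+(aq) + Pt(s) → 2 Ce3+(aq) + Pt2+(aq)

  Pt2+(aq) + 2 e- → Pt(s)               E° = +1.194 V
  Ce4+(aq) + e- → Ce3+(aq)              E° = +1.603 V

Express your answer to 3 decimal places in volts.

In the reaction as written, Ce4+(aq) is reduced (cathode) and Pt2+(aq) is produced by oxidation at the anode.
E°cell = E°(cathode) − E°(anode) = +1.603 − (+1.194) = +0.409 V.
The positive value indicates the reaction is spontaneous as written.

+0.409 V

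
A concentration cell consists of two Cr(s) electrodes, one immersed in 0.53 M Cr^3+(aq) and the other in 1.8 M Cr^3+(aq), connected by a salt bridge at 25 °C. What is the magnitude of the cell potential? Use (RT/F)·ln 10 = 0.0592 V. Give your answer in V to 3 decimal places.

0.010 V

For a concentration cell E°cell = 0, since both electrodes use the same couple.
The compartment with the higher Cr^3+(aq) concentration (1.8 M) acts as the cathode; ions are reduced there and produced at the dilute (0.53 M) anode.
With n = 3, Ecell = −(0.0592/3)·log([dilute]/[conc]) = −(0.0592/3)·log(0.53/1.8) = +0.010 V.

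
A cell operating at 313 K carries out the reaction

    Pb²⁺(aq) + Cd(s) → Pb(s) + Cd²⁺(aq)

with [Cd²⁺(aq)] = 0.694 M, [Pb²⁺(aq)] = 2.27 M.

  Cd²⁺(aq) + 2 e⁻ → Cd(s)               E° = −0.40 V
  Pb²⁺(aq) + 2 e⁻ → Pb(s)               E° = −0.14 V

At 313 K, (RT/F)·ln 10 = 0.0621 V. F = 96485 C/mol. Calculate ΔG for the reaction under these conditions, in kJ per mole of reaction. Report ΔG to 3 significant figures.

With Pb²⁺/Pb reduced at the cathode, E°cell = −0.14 − (−0.40) = +0.26 V and n = 2.
The reaction quotient is [Cd²⁺(aq)] / [Pb²⁺(aq)] = 0.306; by Nernst, E = +0.26 − (0.0621/2)(−0.515) = +0.2760 V.
Then ΔG = −nFE = −2 × 96485 × +0.2760 J/mol = −53.3 kJ/mol.

−53.3 kJ/mol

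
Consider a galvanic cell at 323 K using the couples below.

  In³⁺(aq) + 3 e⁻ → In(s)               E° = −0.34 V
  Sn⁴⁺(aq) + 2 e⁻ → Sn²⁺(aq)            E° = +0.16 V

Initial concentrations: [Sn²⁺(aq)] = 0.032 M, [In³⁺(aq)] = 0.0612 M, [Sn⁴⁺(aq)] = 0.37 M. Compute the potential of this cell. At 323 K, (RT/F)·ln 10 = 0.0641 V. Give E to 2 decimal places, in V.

The Sn⁴⁺/Sn²⁺ couple has the more positive E°, so it is the cathode; In³⁺/In is the anode.
The standard potential is +0.16 − (−0.34) = +0.50 V and the balanced reaction transfers n = 6 electrons.
For the overall reaction 3 Sn⁴⁺(aq) + 2 In(s) → 3 Sn²⁺(aq) + 2 In³⁺(aq), Q = ([Sn²⁺(aq)]^3·[In³⁺(aq)]^2) / [Sn⁴⁺(aq)]^3 = 2.42×10^−6, giving log Q = −5.616.
E = E° − (0.0641/n)·log Q = +0.50 − (0.0641/6)(−5.616) = +0.56 V.

+0.56 V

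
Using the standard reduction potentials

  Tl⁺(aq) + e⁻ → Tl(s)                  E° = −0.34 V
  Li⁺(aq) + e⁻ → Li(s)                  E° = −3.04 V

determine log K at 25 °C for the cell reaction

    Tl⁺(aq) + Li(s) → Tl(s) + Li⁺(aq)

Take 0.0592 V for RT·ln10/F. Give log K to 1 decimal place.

The Tl⁺/Tl couple is reduced (cathode); E°cell = −0.34 − (−3.04) = +2.70 V with n = 1.
At equilibrium E = 0, so log K = nE°cell / 0.0592 = (1)(+2.70) / 0.0592 = 45.6.

log K = 45.6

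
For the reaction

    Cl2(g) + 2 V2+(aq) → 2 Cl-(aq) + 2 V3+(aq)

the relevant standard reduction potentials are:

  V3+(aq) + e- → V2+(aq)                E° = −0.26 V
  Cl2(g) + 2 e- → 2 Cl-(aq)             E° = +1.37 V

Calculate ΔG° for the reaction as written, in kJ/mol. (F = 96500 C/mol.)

−315 kJ/mol

In the reaction as written Cl2(g) is reduced, so the Cl₂/Cl⁻ couple is the cathode and V³⁺/V²⁺ is the anode.
E°cell = +1.37 − (−0.26) = +1.63 V; balancing electrons gives n = 2.
ΔG° = −nFE°cell = −(2)(96500)(+1.63) J/mol = −315 kJ/mol.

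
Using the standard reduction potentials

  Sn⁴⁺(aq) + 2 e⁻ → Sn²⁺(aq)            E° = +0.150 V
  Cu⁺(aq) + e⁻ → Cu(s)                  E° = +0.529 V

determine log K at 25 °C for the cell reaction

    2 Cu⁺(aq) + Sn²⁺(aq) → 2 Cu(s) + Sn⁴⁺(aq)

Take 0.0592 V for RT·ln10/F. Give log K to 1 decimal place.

The Cu⁺/Cu couple is reduced (cathode); E°cell = +0.529 − (+0.150) = +0.379 V with n = 2.
At equilibrium E = 0, so log K = nE°cell / 0.0592 = (2)(+0.379) / 0.0592 = 12.8.

log K = 12.8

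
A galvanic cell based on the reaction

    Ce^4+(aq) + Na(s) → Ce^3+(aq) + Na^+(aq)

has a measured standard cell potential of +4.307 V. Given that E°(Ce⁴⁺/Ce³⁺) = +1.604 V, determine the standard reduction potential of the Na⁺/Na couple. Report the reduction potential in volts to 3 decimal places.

−2.703 V

In the reaction as written the Ce⁴⁺/Ce³⁺ couple is reduced (cathode) and Na⁺/Na is oxidized (anode), so E°cell = E°(Ce⁴⁺/Ce³⁺) − E°(Na⁺/Na).
E°(Na⁺/Na) = E°(cathode) − E°cell = +1.604 − (+4.307) = −2.703 V.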